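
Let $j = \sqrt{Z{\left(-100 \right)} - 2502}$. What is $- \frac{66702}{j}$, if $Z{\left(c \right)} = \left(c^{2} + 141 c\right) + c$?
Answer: $\frac{11117 i \sqrt{6702}}{1117} \approx 814.77 i$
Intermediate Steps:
$Z{\left(c \right)} = c^{2} + 142 c$
$j = i \sqrt{6702}$ ($j = \sqrt{- 100 \left(142 - 100\right) - 2502} = \sqrt{\left(-100\right) 42 - 2502} = \sqrt{-4200 - 2502} = \sqrt{-6702} = i \sqrt{6702} \approx 81.866 i$)
$- \frac{66702}{j} = - \frac{66702}{i \sqrt{6702}} = - 66702 \left(- \frac{i \sqrt{6702}}{6702}\right) = \frac{11117 i \sqrt{6702}}{1117}$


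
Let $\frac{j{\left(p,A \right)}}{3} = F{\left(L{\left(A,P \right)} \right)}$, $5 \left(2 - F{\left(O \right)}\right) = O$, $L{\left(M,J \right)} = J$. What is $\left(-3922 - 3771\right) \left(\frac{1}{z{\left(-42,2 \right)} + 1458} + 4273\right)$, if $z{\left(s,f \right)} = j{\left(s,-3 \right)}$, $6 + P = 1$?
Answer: $- \frac{48223508956}{1467} \approx -3.2872 \cdot 10^{7}$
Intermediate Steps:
$P = -5$ ($P = -6 + 1 = -5$)
$F{\left(O \right)} = 2 - \frac{O}{5}$
$j{\left(p,A \right)} = 9$ ($j{\left(p,A \right)} = 3 \left(2 - -1\right) = 3 \left(2 + 1\right) = 3 \cdot 3 = 9$)
$z{\left(s,f \right)} = 9$
$\left(-3922 - 3771\right) \left(\frac{1}{z{\left(-42,2 \right)} + 1458} + 4273\right) = \left(-3922 - 3771\right) \left(\frac{1}{9 + 1458} + 4273\right) = - 7693 \left(\frac{1}{1467} + 4273\right) = \left(-7693\right) \frac{6268492}{1467} = - \frac{48223508956}{1467}$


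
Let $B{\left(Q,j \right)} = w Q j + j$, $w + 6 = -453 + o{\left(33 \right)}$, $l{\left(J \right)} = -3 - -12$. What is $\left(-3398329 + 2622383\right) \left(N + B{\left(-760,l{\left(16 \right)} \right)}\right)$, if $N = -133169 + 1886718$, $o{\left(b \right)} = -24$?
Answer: $-3924174634988$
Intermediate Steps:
$N = 1753549$
$l{\left(J \right)} = 9$ ($l{\left(J \right)} = -3 + 12 = 9$)
$w = -483$ ($w = -6 - 477 = -483$)
$B{\left(Q,j \right)} = j - 483 Q j$ ($B{\left(Q,j \right)} = - 483 Q j + j = j - 483 Q j$)
$\left(-3398329 + 2622383\right) \left(N + B{\left(-760,l{\left(16 \right)} \right)}\right) = \left(-3398329 + 2622383\right) \left(1753549 + 9 \left(1 - -367080\right)\right) = - 775946 \left(1753549 + 9 \left(1 + 367080\right)\right) = - 775946 \left(1753549 + 9 \cdot 367081\right) = - 775946 \left(1753549 + 3303729\right) = \left(-775946\right) 5057278 = -3924174634988$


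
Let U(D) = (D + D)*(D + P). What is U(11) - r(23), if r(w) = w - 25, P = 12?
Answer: 508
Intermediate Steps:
U(D) = 2*D*(12 + D) (U(D) = (D + D)*(D + 12) = (2*D)*(12 + D) = 2*D*(12 + D))
r(w) = -25 + w
U(11) - r(23) = 2*11*(12 + 11) - (-25 + 23) = 2*11*23 - 1*(-2) = 506 + 2 = 508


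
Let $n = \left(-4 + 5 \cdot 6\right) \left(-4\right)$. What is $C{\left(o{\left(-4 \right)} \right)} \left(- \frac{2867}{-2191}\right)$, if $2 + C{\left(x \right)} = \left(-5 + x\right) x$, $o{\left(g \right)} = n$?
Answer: $\frac{32494578}{2191} \approx 14831.0$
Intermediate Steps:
$n = -104$ ($n = \left(-4 + 30\right) \left(-4\right) = 26 \left(-4\right) = -104$)
$o{\left(g \right)} = -104$
$C{\left(x \right)} = -2 + x \left(-5 + x\right)$ ($C{\left(x \right)} = -2 + \left(-5 + x\right) x = -2 + x \left(-5 + x\right)$)
$C{\left(o{\left(-4 \right)} \right)} \left(- \frac{2867}{-2191}\right) = \left(-2 + \left(-104\right)^{2} - -520\right) \left(- \frac{2867}{-2191}\right) = \left(-2 + 10816 + 520\right) \left(\left(-2867\right) \left(- \frac{1}{2191}\right)\right) = 11334 \cdot \frac{2867}{2191} = \frac{32494578}{2191}$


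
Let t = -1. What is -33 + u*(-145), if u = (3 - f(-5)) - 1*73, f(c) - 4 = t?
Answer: 10552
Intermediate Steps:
f(c) = 3 (f(c) = 4 - 1 = 3)
u = -73 (u = (3 - 1*3) - 1*73 = (3 - 3) - 73 = 0 - 73 = -73)
-33 + u*(-145) = -33 - 73*(-145) = -33 + 10585 = 10552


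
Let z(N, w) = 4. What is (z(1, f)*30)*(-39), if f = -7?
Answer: -4680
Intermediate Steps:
(z(1, f)*30)*(-39) = (4*30)*(-39) = 120*(-39) = -4680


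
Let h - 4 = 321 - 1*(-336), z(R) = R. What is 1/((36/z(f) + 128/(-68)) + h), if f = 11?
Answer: 187/123867 ≈ 0.0015097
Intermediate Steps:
h = 661 (h = 4 + (321 - 1*(-336)) = 4 + (321 + 336) = 4 + 657 = 661)
1/((36/z(f) + 128/(-68)) + h) = 1/((36/11 + 128/(-68)) + 661) = 1/((36*(1/11) + 128*(-1/68)) + 661) = 1/((36/11 - 32/17) + 661) = 1/(260/187 + 661) = 1/(123867/187) = 187/123867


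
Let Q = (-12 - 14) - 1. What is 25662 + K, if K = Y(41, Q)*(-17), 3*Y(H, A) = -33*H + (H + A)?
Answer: 99749/3 ≈ 33250.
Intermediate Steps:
Q = -27 (Q = -26 - 1 = -27)
Y(H, A) = -32*H/3 + A/3 (Y(H, A) = (-33*H + (H + A))/3 = (-33*H + (A + H))/3 = (A - 32*H)/3 = -32*H/3 + A/3)
K = 22763/3 (K = (-32/3*41 + (⅓)*(-27))*(-17) = (-1312/3 - 9)*(-17) = -1339/3*(-17) = 22763/3 ≈ 7587.7)
25662 + K = 25662 + 22763/3 = 99749/3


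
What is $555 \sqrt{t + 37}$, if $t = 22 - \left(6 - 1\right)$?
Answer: $1665 \sqrt{6} \approx 4078.4$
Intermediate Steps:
$t = 17$ ($t = 22 - \left(6 - 1\right) = 22 - 5 = 17$)
$555 \sqrt{t + 37} = 555 \sqrt{17 + 37} = 555 \sqrt{54} = 555 \cdot 3 \sqrt{6} = 1665 \sqrt{6}$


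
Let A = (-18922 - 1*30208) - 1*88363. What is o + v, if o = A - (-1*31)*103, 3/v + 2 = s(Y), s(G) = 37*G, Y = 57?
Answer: -282970097/2107 ≈ -1.3430e+5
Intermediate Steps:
v = 3/2107 (v = 3/(-2 + 37*57) = 3/(-2 + 2109) = 3/2107 ≈ 0.0014238)
A = -137493 (A = (-18922 - 30208) - 88363 = -49130 - 88363 = -137493)
o = -134300 (o = -137493 - (-1*31)*103 = -137493 - (-31)*103 = -137493 - 1*(-3193) = -137493 + 3193 = -134300)
o + v = -134300 + 3/2107 = -282970097/2107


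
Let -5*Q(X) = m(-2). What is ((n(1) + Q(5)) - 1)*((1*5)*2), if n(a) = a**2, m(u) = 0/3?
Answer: 0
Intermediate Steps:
m(u) = 0 (m(u) = 0*(1/3) = 0)
Q(X) = 0 (Q(X) = -1/5*0 = 0)
((n(1) + Q(5)) - 1)*((1*5)*2) = ((1**2 + 0) - 1)*((1*5)*2) = ((1 + 0) - 1)*(5*2) = (1 - 1)*10 = 0*10 = 0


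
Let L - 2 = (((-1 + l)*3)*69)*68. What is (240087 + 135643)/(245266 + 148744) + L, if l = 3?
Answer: 1109333327/39401 ≈ 28155.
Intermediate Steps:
L = 28154 (L = 2 + (((-1 + 3)*3)*69)*68 = 2 + ((2*3)*69)*68 = 2 + (6*69)*68 = 2 + 414*68 = 2 + 28152 = 28154)
(240087 + 135643)/(245266 + 148744) + L = (240087 + 135643)/(245266 + 148744) + 28154 = 375730/394010 + 28154 = 375730*(1/394010) + 28154 = 37573/39401 + 28154 = 1109333327/39401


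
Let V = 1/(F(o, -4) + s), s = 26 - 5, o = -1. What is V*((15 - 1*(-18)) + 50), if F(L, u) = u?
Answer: 83/17 ≈ 4.8824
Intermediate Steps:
s = 21
V = 1/17 (V = 1/(-4 + 21) = 1/17 ≈ 0.058824)
V*((15 - 1*(-18)) + 50) = ((15 - 1*(-18)) + 50)/17 = ((15 + 18) + 50)/17 = (33 + 50)/17 = (1/17)*83 = 83/17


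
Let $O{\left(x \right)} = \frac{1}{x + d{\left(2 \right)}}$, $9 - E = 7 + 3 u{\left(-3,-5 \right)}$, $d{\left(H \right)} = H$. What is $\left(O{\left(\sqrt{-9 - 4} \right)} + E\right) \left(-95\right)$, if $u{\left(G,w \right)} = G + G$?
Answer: $\frac{95 \left(- 20 \sqrt{13} + 41 i\right)}{\sqrt{13} - 2 i} \approx -1911.2 + 20.149 i$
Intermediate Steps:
$u{\left(G,w \right)} = 2 G$
$E = 20$ ($E = 9 - \left(7 + 3 \cdot 2 \left(-3\right)\right) = 9 - \left(7 + 3 \left(-6\right)\right) = 9 - \left(7 - 18\right) = 9 - -11 = 9 + 11 = 20$)
$O{\left(x \right)} = \frac{1}{2 + x}$ ($O{\left(x \right)} = \frac{1}{x + 2} = \frac{1}{2 + x}$)
$\left(O{\left(\sqrt{-9 - 4} \right)} + E\right) \left(-95\right) = \left(\frac{1}{2 + \sqrt{-9 - 4}} + 20\right) \left(-95\right) = \left(\frac{1}{2 + \sqrt{-13}} + 20\right) \left(-95\right) = \left(\frac{1}{2 + i \sqrt{13}} + 20\right) \left(-95\right) = \left(20 + \frac{1}{2 + i \sqrt{13}}\right) \left(-95\right) = -1900 - \frac{95}{2 + i \sqrt{13}}$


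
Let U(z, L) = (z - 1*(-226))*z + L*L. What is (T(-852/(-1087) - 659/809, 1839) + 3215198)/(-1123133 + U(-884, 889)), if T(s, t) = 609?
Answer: 3215807/248860 ≈ 12.922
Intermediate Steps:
U(z, L) = L**2 + z*(226 + z) (U(z, L) = (z + 226)*z + L**2 = (226 + z)*z + L**2 = z*(226 + z) + L**2 = L**2 + z*(226 + z))
(T(-852/(-1087) - 659/809, 1839) + 3215198)/(-1123133 + U(-884, 889)) = (609 + 3215198)/(-1123133 + (889**2 + (-884)**2 + 226*(-884))) = 3215807/(-1123133 + (790321 + 781456 - 199784)) = 3215807/(-1123133 + 1371993) = 3215807/248860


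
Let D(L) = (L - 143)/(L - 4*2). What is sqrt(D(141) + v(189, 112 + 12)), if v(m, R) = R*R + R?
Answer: sqrt(274179234)/133 ≈ 124.50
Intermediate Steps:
v(m, R) = R + R**2 (v(m, R) = R**2 + R = R + R**2)
D(L) = (-143 + L)/(-8 + L) (D(L) = (-143 + L)/(L - 8) = (-143 + L)/(-8 + L))
sqrt(D(141) + v(189, 112 + 12)) = sqrt((-143 + 141)/(-8 + 141) + (112 + 12)*(1 + (112 + 12))) = sqrt(-2/133 + 124*(1 + 124)) = sqrt((1/133)*(-2) + 124*125) = sqrt(-2/133 + 15500) = sqrt(2061498/133) = sqrt(274179234)/133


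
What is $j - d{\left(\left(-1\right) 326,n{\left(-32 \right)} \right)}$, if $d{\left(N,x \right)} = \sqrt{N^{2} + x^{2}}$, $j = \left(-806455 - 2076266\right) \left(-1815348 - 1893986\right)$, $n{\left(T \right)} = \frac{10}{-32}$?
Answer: $10692975017814 - \frac{\sqrt{27206681}}{16} \approx 1.0693 \cdot 10^{13}$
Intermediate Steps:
$n{\left(T \right)} = - \frac{5}{16}$ ($n{\left(T \right)} = 10 \left(- \frac{1}{32}\right) = - \frac{5}{16}$)
$j = 10692975017814$ ($j = \left(-2882721\right) \left(-3709334\right) = 10692975017814$)
$j - d{\left(\left(-1\right) 326,n{\left(-32 \right)} \right)} = 10692975017814 - \sqrt{\left(\left(-1\right) 326\right)^{2} + \left(- \frac{5}{16}\right)^{2}} = 10692975017814 - \sqrt{\left(-326\right)^{2} + \frac{25}{256}} = 10692975017814 - \sqrt{106276 + \frac{25}{256}} = 10692975017814 - \sqrt{\frac{27206681}{256}} = 10692975017814 - \frac{\sqrt{27206681}}{16}$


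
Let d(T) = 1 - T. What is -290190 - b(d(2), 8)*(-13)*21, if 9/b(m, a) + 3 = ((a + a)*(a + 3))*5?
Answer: -254494173/877 ≈ -2.9019e+5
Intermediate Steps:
b(m, a) = 9/(-3 + 10*a*(3 + a)) (b(m, a) = 9/(-3 + ((a + a)*(a + 3))*5) = 9/(-3 + ((2*a)*(3 + a))*5) = 9/(-3 + (2*a*(3 + a))*5) = 9/(-3 + 10*a*(3 + a)))
-290190 - b(d(2), 8)*(-13)*21 = -290190 - (9/(-3 + 10*8² + 30*8))*(-13)*21 = -290190 - (9/(-3 + 10*64 + 240))*(-13)*21 = -290190 - (9/(-3 + 640 + 240))*(-13)*21 = -290190 - (9/877)*(-13)*21 = -290190 - (-117)*21/877 = -290190 - 1*(-2457/877) = -290190 + 2457/877 = -254494173/877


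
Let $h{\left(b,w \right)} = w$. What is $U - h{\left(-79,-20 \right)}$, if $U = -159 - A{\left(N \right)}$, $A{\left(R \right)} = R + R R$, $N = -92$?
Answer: $-8511$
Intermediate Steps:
$A{\left(R \right)} = R + R^{2}$
$U = -8531$ ($U = -159 - - 92 \left(1 - 92\right) = -159 - \left(-92\right) \left(-91\right) = -159 - 8372 = -8531$)
$U - h{\left(-79,-20 \right)} = -8531 - -20 = -8531 + 20 = -8511$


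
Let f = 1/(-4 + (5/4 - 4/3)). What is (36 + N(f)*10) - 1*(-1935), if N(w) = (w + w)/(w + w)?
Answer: 1981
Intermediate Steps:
f = -12/49 (f = 1/(-4 + (5*(¼) - 4*⅓)) = 1/(-4 + (5/4 - 4/3)) = 1/(-4 - 1/12) = 1/(-49/12) = -12/49 ≈ -0.24490)
N(w) = 1 (N(w) = (2*w)/((2*w)) = (2*w)*(1/(2*w)) = 1)
(36 + N(f)*10) - 1*(-1935) = (36 + 1*10) - 1*(-1935) = (36 + 10) + 1935 = 46 + 1935 = 1981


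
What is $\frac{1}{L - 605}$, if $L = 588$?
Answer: $- \frac{1}{17} \approx -0.058824$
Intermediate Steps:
$\frac{1}{L - 605} = \frac{1}{588 - 605} = \frac{1}{-17} = - \frac{1}{17}$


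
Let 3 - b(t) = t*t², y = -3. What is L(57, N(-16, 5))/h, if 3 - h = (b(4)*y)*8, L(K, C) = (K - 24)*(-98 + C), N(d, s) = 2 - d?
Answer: 880/487 ≈ 1.8070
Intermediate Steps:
b(t) = 3 - t³ (b(t) = 3 - t*t² = 3 - t³)
L(K, C) = (-98 + C)*(-24 + K) (L(K, C) = (-24 + K)*(-98 + C) = (-98 + C)*(-24 + K))
h = -1461 (h = 3 - (3 - 1*4³)*(-3)*8 = 3 - (3 - 1*64)*(-3)*8 = 3 - (3 - 64)*(-3)*8 = 3 - (-61*(-3))*8 = 3 - 183*8 = 3 - 1*1464 = 3 - 1464 = -1461)
L(57, N(-16, 5))/h = (2352 - 98*57 - 24*(2 - 1*(-16)) + (2 - 1*(-16))*57)/(-1461) = (2352 - 5586 - 24*(2 + 16) + (2 + 16)*57)*(-1/1461) = (2352 - 5586 - 24*18 + 18*57)*(-1/1461) = (2352 - 5586 - 432 + 1026)*(-1/1461) = -2640*(-1/1461) = 880/487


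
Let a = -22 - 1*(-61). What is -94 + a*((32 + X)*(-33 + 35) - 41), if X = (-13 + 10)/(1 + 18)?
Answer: 15023/19 ≈ 790.68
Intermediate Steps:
X = -3/19 ≈ -0.15789
a = 39 (a = -22 + 61 = 39)
-94 + a*((32 + X)*(-33 + 35) - 41) = -94 + 39*((32 - 3/19)*(-33 + 35) - 41) = -94 + 39*((605/19)*2 - 41) = -94 + 39*(1210/19 - 41) = -94 + 39*(431/19) = -94 + 16809/19 = 15023/19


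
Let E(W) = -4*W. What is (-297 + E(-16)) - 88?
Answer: -321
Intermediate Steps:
(-297 + E(-16)) - 88 = (-297 - 4*(-16)) - 88 = (-297 + 64) - 88 = -233 - 88 = -321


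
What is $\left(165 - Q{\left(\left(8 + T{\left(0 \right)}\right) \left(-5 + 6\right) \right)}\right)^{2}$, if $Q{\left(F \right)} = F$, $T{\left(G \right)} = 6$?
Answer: $22801$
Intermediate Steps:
$\left(165 - Q{\left(\left(8 + T{\left(0 \right)}\right) \left(-5 + 6\right) \right)}\right)^{2} = \left(165 - \left(8 + 6\right) \left(-5 + 6\right)\right)^{2} = \left(165 - 14 \cdot 1\right)^{2} = \left(165 - 14\right)^{2} = 151^{2} = 22801$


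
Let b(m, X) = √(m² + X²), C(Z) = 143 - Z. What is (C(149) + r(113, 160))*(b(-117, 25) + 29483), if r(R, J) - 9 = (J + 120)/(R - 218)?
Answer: 29483/3 + √14314/3 ≈ 9867.5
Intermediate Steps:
b(m, X) = √(X² + m²)
r(R, J) = 9 + (120 + J)/(-218 + R) (r(R, J) = 9 + (J + 120)/(R - 218) = 9 + (120 + J)/(-218 + R))
(C(149) + r(113, 160))*(b(-117, 25) + 29483) = ((143 - 1*149) + (-1842 + 160 + 9*113)/(-218 + 113))*(√(25² + (-117)²) + 29483) = ((143 - 149) + (-1842 + 160 + 1017)/(-105))*(√(625 + 13689) + 29483) = (-6 - 1/105*(-665))*(√14314 + 29483) = (-6 + 19/3)*(29483 + √14314) = (29483 + √14314)/3 = 29483/3 + √14314/3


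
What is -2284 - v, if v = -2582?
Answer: 298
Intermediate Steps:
-2284 - v = -2284 - 1*(-2582) = -2284 + 2582 = 298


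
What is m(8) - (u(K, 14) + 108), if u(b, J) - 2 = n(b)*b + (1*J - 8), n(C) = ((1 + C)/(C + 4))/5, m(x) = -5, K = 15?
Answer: -2347/19 ≈ -123.53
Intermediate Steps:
n(C) = (1 + C)/(5*(4 + C)) (n(C) = ((1 + C)/(4 + C))*(⅕) = (1 + C)/(5*(4 + C)))
u(b, J) = -6 + J + b*(1 + b)/(5*(4 + b)) (u(b, J) = 2 + (((1 + b)/(5*(4 + b)))*b + (1*J - 8)) = 2 + (b*(1 + b)/(5*(4 + b)) + (J - 8)) = 2 + (b*(1 + b)/(5*(4 + b)) + (-8 + J)) = 2 + (-8 + J + b*(1 + b)/(5*(4 + b))) = -6 + J + b*(1 + b)/(5*(4 + b)))
m(8) - (u(K, 14) + 108) = -5 - (((-6 + 14)*(4 + 15) + (⅕)*15*(1 + 15))/(4 + 15) + 108) = -5 - ((8*19 + (⅕)*15*16)/19 + 108) = -5 - ((152 + 48)/19 + 108) = -5 - ((1/19)*200 + 108) = -5 - (200/19 + 108) = -5 - 1*2252/19 = -5 - 2252/19 = -2347/19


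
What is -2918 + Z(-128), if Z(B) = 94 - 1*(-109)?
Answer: -2715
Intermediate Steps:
Z(B) = 203 (Z(B) = 94 + 109 = 203)
-2918 + Z(-128) = -2918 + 203 = -2715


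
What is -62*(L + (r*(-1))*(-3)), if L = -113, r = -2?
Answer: 7378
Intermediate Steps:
-62*(L + (r*(-1))*(-3)) = -62*(-113 - 2*(-1)*(-3)) = -62*(-113 + 2*(-3)) = -62*(-113 - 6) = -62*(-119) = 7378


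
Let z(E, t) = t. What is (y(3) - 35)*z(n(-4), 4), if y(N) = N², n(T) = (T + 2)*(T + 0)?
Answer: -104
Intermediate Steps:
n(T) = T*(2 + T) (n(T) = (2 + T)*T = T*(2 + T))
(y(3) - 35)*z(n(-4), 4) = (3² - 35)*4 = (9 - 35)*4 = -26*4 = -104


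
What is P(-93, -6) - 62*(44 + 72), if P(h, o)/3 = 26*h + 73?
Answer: -14227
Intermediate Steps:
P(h, o) = 219 + 78*h (P(h, o) = 3*(26*h + 73) = 3*(73 + 26*h) = 219 + 78*h)
P(-93, -6) - 62*(44 + 72) = (219 + 78*(-93)) - 62*(44 + 72) = (219 - 7254) - 62*116 = -7035 - 1*7192 = -7035 - 7192 = -14227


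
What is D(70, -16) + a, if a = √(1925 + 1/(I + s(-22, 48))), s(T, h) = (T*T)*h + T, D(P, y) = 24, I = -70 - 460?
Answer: 24 + √3056130070/1260 ≈ 67.875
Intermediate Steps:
I = -530
s(T, h) = T + h*T² (s(T, h) = T²*h + T = h*T² + T = T + h*T²)
a = √3056130070/1260 (a = √(1925 + 1/(-530 - 22*(1 - 22*48))) = √(1925 + 1/(-530 - 22*(1 - 1056))) = √(1925 + 1/(-530 - 22*(-1055))) = √(1925 + 1/(-530 + 23210)) = √(1925 + 1/22680) = √(43659001/22680) = √3056130070/1260 ≈ 43.875)
D(70, -16) + a = 24 + √3056130070/1260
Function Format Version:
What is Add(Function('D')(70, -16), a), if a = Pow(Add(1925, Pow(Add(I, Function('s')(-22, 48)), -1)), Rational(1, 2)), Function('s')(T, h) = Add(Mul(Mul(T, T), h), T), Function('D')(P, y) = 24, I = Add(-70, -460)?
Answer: Add(24, Mul(Rational(1, 1260), Pow(3056130070, Rational(1, 2)))) ≈ 67.875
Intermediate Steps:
I = -530
Function('s')(T, h) = Add(T, Mul(h, Pow(T, 2))) (Function('s')(T, h) = Add(Mul(Pow(T, 2), h), T) = Add(Mul(h, Pow(T, 2)), T) = Add(T, Mul(h, Pow(T, 2))))
a = Mul(Rational(1, 1260), Pow(3056130070, Rational(1, 2))) (a = Pow(Add(1925, Pow(Add(-530, Mul(-22, Add(1, Mul(-22, 48)))), -1)), Rational(1, 2)) = Pow(Add(1925, Pow(Add(-530, Mul(-22, Add(1, -1056))), -1)), Rational(1, 2)) = Pow(Add(1925, Pow(Add(-530, Mul(-22, -1055)), -1)), Rational(1, 2)) = Pow(Add(1925, Pow(Add(-530, 23210), -1)), Rational(1, 2)) = Pow(Add(1925, Pow(22680, -1)), Rational(1, 2)) = Pow(Add(1925, Rational(1, 22680)), Rational(1, 2)) = Pow(Rational(43659001, 22680), Rational(1, 2)) = Mul(Rational(1, 1260), Pow(3056130070, Rational(1, 2))) ≈ 43.875)
Add(Function('D')(70, -16), a) = Add(24, Mul(Rational(1, 1260), Pow(3056130070, Rational(1, 2))))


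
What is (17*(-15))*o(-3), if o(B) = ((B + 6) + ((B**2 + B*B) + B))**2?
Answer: -82620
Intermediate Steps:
o(B) = (6 + 2*B + 2*B**2)**2 (o(B) = ((6 + B) + ((B**2 + B**2) + B))**2 = ((6 + B) + (2*B**2 + B))**2 = ((6 + B) + (B + 2*B**2))**2 = (6 + 2*B + 2*B**2)**2)
(17*(-15))*o(-3) = (17*(-15))*(4*(3 - 3 + (-3)**2)**2) = -1020*(3 - 3 + 9)**2 = -1020*9**2 = -1020*81 = -255*324 = -82620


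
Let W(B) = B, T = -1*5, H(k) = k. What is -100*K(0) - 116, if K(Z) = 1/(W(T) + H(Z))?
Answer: -96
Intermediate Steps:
T = -5
K(Z) = 1/(-5 + Z)
-100*K(0) - 116 = -100/(-5 + 0) - 116 = -100/(-5) - 116 = -100*(-⅕) - 116 = 20 - 116 = -96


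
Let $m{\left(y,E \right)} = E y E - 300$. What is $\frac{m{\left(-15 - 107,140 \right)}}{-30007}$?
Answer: $\frac{2391500}{30007} \approx 79.698$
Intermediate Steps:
$m{\left(y,E \right)} = -300 + y E^{2}$ ($m{\left(y,E \right)} = y E^{2} - 300 = -300 + y E^{2}$)
$\frac{m{\left(-15 - 107,140 \right)}}{-30007} = \frac{-300 + \left(-15 - 107\right) 140^{2}}{-30007} = \left(-300 - 2391200\right) \left(- \frac{1}{30007}\right) = \left(-2391500\right) \left(- \frac{1}{30007}\right) = \frac{2391500}{30007}$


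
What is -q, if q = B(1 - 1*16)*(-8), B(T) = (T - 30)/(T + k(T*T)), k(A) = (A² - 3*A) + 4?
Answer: -360/49939 ≈ -0.0072088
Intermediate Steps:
k(A) = 4 + A² - 3*A
B(T) = (-30 + T)/(4 + T + T⁴ - 3*T²) (B(T) = (T - 30)/(T + (4 + (T*T)² - 3*T*T)) = (-30 + T)/(T + (4 + (T²)² - 3*T²)) = (-30 + T)/(T + (4 + T⁴ - 3*T²)) = (-30 + T)/(4 + T + T⁴ - 3*T²))
q = 360/49939 (q = ((-30 + (1 - 1*16))/(4 + (1 - 1*16) + (1 - 1*16)⁴ - 3*(1 - 1*16)²))*(-8) = ((-30 + (1 - 16))/(4 + (1 - 16) + (1 - 16)⁴ - 3*(1 - 16)²))*(-8) = ((-30 - 15)/(4 - 15 + (-15)⁴ - 3*(-15)²))*(-8) = (-45/(4 - 15 + 50625 - 3*225))*(-8) = (-45/(4 - 15 + 50625 - 675))*(-8) = (-45/49939)*(-8) = ((1/49939)*(-45))*(-8) = -45/49939*(-8) = 360/49939 ≈ 0.0072088)
-q = -1*360/49939 = -360/49939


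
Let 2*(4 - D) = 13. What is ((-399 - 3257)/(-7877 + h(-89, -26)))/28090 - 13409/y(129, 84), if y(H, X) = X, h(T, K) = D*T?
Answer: -137292121621/860059620 ≈ -159.63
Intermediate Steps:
D = -5/2 (D = 4 - ½*13 = 4 - 13/2 = -5/2 ≈ -2.5000)
h(T, K) = -5*T/2
((-399 - 3257)/(-7877 + h(-89, -26)))/28090 - 13409/y(129, 84) = ((-399 - 3257)/(-7877 - 5/2*(-89)))/28090 - 13409/84 = -3656/(-7877 + 445/2)*(1/28090) - 13409*1/84 = -3656/(-15309/2)*(1/28090) - 13409/84 = -3656*(-2/15309)*(1/28090) - 13409/84 = (7312/15309)*(1/28090) - 13409/84 = 3656/215014905 - 13409/84 = -137292121621/860059620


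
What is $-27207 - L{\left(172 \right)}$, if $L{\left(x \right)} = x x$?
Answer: $-56791$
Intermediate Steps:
$L{\left(x \right)} = x^{2}$
$-27207 - L{\left(172 \right)} = -27207 - 172^{2} = -27207 - 29584 = -56791$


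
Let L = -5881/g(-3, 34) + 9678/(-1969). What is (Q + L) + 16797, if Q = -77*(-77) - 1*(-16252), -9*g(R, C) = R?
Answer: 41998937/1969 ≈ 21330.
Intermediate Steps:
g(R, C) = -R/9
Q = 22181 (Q = 5929 + 16252 = 22181)
L = -34748745/1969 (L = -5881/((-⅑*(-3))) + 9678/(-1969) = -5881/⅓ + 9678*(-1/1969) = -5881*3 - 9678/1969 = -17643 - 9678/1969 = -34748745/1969 ≈ -17648.)
(Q + L) + 16797 = (22181 - 34748745/1969) + 16797 = 8925644/1969 + 16797 = 41998937/1969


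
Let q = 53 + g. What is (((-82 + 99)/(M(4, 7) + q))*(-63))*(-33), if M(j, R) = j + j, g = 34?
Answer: 35343/95 ≈ 372.03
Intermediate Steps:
M(j, R) = 2*j
q = 87 (q = 53 + 34 = 87)
(((-82 + 99)/(M(4, 7) + q))*(-63))*(-33) = (((-82 + 99)/(2*4 + 87))*(-63))*(-33) = ((17/(8 + 87))*(-63))*(-33) = ((17/95)*(-63))*(-33) = -1071/95*(-33) = 35343/95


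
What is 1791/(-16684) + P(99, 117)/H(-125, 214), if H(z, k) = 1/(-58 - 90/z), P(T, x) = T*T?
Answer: -234160518663/417100 ≈ -5.6140e+5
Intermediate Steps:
P(T, x) = T**2
1791/(-16684) + P(99, 117)/H(-125, 214) = 1791/(-16684) + 99**2/((-1*(-125)/(90 + 58*(-125)))) = 1791*(-1/16684) + 9801/((-1*(-125)/(90 - 7250))) = -1791/16684 + 9801/((-1*(-125)/(-7160))) = -1791/16684 + 9801/((-1*(-125)*(-1/7160))) = -1791/16684 + 9801/(-25/1432) = -1791/16684 + 9801*(-1432/25) = -1791/16684 - 14035032/25 = -234160518663/417100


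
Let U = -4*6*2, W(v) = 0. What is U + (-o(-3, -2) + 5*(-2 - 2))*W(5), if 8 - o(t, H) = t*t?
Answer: -48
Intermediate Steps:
o(t, H) = 8 - t² (o(t, H) = 8 - t*t = 8 - t²)
U = -48 (U = -24*2 = -48)
U + (-o(-3, -2) + 5*(-2 - 2))*W(5) = -48 + (-(8 - 1*(-3)²) + 5*(-2 - 2))*0 = -48 + (-(8 - 1*9) + 5*(-4))*0 = -48 + (-(8 - 9) - 20)*0 = -48 + (-1*(-1) - 20)*0 = -48 + (1 - 20)*0 = -48 - 19*0 = -48 + 0 = -48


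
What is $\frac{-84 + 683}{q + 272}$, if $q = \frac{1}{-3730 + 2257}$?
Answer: $\frac{882327}{400655} \approx 2.2022$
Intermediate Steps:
$q = - \frac{1}{1473}$ ($q = \frac{1}{-1473} = - \frac{1}{1473} \approx -0.00067889$)
$\frac{-84 + 683}{q + 272} = \frac{-84 + 683}{- \frac{1}{1473} + 272} = \frac{599}{\frac{400655}{1473}} = 599 \cdot \frac{1473}{400655} = \frac{882327}{400655}$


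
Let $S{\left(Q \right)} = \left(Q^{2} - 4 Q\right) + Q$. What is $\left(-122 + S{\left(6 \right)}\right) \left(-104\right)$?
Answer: $10816$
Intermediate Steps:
$S{\left(Q \right)} = Q^{2} - 3 Q$
$\left(-122 + S{\left(6 \right)}\right) \left(-104\right) = \left(-122 + 6 \left(-3 + 6\right)\right) \left(-104\right) = \left(-122 + 6 \cdot 3\right) \left(-104\right) = \left(-122 + 18\right) \left(-104\right) = \left(-104\right) \left(-104\right) = 10816$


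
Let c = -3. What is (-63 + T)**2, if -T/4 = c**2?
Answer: 9801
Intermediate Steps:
T = -36 (T = -4*(-3)**2 = -4*9 = -36)
(-63 + T)**2 = (-63 - 36)**2 = (-99)**2 = 9801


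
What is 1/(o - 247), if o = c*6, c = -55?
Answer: -1/577 ≈ -0.0017331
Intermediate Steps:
o = -330 (o = -55*6 = -330)
1/(o - 247) = 1/(-330 - 247) = 1/(-577) = -1/577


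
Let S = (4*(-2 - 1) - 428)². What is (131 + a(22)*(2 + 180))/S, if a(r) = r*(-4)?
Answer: -3177/38720 ≈ -0.082051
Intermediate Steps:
a(r) = -4*r
S = 193600 (S = (4*(-3) - 428)² = (-12 - 428)² = (-440)² = 193600)
(131 + a(22)*(2 + 180))/S = (131 + (-4*22)*(2 + 180))/193600 = (131 - 88*182)*(1/193600) = (131 - 16016)*(1/193600) = -15885*1/193600 = -3177/38720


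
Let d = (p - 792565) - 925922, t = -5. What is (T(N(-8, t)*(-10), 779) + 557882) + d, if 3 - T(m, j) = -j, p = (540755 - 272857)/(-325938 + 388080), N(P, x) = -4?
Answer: -36036726484/31071 ≈ -1.1598e+6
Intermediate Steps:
p = 133949/31071 (p = 267898/62142 = 267898*(1/62142) = 133949/31071 ≈ 4.3111)
T(m, j) = 3 + j (T(m, j) = 3 - (-1)*j = 3 + j)
d = -53394975628/31071 (d = (133949/31071 - 792565) - 925922 = -24625653166/31071 - 925922 = -53394975628/31071 ≈ -1.7185e+6)
(T(N(-8, t)*(-10), 779) + 557882) + d = ((3 + 779) + 557882) - 53394975628/31071 = (782 + 557882) - 53394975628/31071 = 558664 - 53394975628/31071 = -36036726484/31071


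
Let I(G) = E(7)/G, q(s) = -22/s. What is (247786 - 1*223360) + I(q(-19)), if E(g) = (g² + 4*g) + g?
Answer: 269484/11 ≈ 24499.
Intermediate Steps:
E(g) = g² + 5*g
I(G) = 84/G (I(G) = (7*(5 + 7))/G = (7*12)/G = 84/G)
(247786 - 1*223360) + I(q(-19)) = (247786 - 1*223360) + 84/((-22/(-19))) = (247786 - 223360) + 84/((-22*(-1/19))) = 24426 + 84/(22/19) = 24426 + 84*(19/22) = 24426 + 798/11 = 269484/11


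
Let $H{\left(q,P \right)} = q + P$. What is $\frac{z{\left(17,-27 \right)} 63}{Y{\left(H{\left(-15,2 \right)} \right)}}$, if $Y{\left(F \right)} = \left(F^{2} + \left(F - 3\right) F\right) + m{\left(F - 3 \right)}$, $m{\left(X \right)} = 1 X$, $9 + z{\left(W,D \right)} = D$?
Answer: $- \frac{2268}{361} \approx -6.2825$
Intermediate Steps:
$z{\left(W,D \right)} = -9 + D$
$H{\left(q,P \right)} = P + q$
$m{\left(X \right)} = X$
$Y{\left(F \right)} = -3 + F + F^{2} + F \left(-3 + F\right)$ ($Y{\left(F \right)} = \left(F^{2} + \left(F - 3\right) F\right) + \left(F - 3\right) = \left(F^{2} + \left(F - 3\right) F\right) + \left(-3 + F\right) = \left(F^{2} + \left(-3 + F\right) F\right) + \left(-3 + F\right) = \left(F^{2} + F \left(-3 + F\right)\right) + \left(-3 + F\right) = -3 + F + F^{2} + F \left(-3 + F\right)$)
$\frac{z{\left(17,-27 \right)} 63}{Y{\left(H{\left(-15,2 \right)} \right)}} = \frac{\left(-9 - 27\right) 63}{-3 - 2 \left(2 - 15\right) + 2 \left(2 - 15\right)^{2}} = \frac{\left(-36\right) 63}{-3 - -26 + 2 \left(-13\right)^{2}} = - \frac{2268}{-3 + 26 + 2 \cdot 169} = - \frac{2268}{-3 + 26 + 338} = - \frac{2268}{361}$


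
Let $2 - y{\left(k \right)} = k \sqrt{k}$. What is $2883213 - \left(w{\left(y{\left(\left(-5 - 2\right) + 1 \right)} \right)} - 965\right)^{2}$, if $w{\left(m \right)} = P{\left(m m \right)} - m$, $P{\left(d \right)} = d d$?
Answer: $-1017029484 + 825169644 i \sqrt{6} \approx -1.017 \cdot 10^{9} + 2.0212 \cdot 10^{9} i$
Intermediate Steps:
$P{\left(d \right)} = d^{2}$
$y{\left(k \right)} = 2 - k^{\frac{3}{2}}$ ($y{\left(k \right)} = 2 - k \sqrt{k} = 2 - k^{\frac{3}{2}}$)
$w{\left(m \right)} = m^{4} - m$ ($w{\left(m \right)} = \left(m m\right)^{2} - m = \left(m^{2}\right)^{2} - m = m^{4} - m$)
$2883213 - \left(w{\left(y{\left(\left(-5 - 2\right) + 1 \right)} \right)} - 965\right)^{2} = 2883213 - \left(\left(\left(2 - \left(\left(-5 - 2\right) + 1\right)^{\frac{3}{2}}\right)^{4} - \left(2 - \left(\left(-5 - 2\right) + 1\right)^{\frac{3}{2}}\right)\right) - 965\right)^{2} = 2883213 - \left(\left(\left(2 - \left(-7 + 1\right)^{\frac{3}{2}}\right)^{4} - \left(2 - \left(-7 + 1\right)^{\frac{3}{2}}\right)\right) - 965\right)^{2} = 2883213 - \left(\left(\left(2 - \left(-6\right)^{\frac{3}{2}}\right)^{4} - \left(2 - \left(-6\right)^{\frac{3}{2}}\right)\right) - 965\right)^{2} = 2883213 - \left(\left(\left(2 - - 6 i \sqrt{6}\right)^{4} - \left(2 - - 6 i \sqrt{6}\right)\right) - 965\right)^{2} = 2883213 - \left(\left(\left(2 + 6 i \sqrt{6}\right)^{4} - \left(2 + 6 i \sqrt{6}\right)\right) - 965\right)^{2} = 2883213 - \left(\left(-2 + \left(2 + 6 i \sqrt{6}\right)^{4} - 6 i \sqrt{6}\right) - 965\right)^{2} = 2883213 - \left(-967 + \left(2 + 6 i \sqrt{6}\right)^{4} - 6 i \sqrt{6}\right)^{2}$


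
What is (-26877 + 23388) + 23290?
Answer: 19801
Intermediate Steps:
(-26877 + 23388) + 23290 = -3489 + 23290 = 19801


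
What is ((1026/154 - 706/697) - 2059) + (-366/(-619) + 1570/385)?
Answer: -68059471412/33221111 ≈ -2048.7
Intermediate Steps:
((1026/154 - 706/697) - 2059) + (-366/(-619) + 1570/385) = ((1026*(1/154) - 706*1/697) - 2059) + (-366*(-1/619) + 1570*(1/385)) = ((513/77 - 706/697) - 2059) + (366/619 + 314/77) = (303199/53669 - 2059) + 222548/47663 = -110201272/53669 + 222548/47663 = -68059471412/33221111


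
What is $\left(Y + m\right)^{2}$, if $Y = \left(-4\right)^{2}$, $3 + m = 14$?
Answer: $729$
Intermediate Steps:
$m = 11$ ($m = -3 + 14 = 11$)
$Y = 16$
$\left(Y + m\right)^{2} = \left(16 + 11\right)^{2} = 27^{2} = 729$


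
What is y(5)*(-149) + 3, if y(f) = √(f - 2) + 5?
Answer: -742 - 149*√3 ≈ -1000.1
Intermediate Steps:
y(f) = 5 + √(-2 + f) (y(f) = √(-2 + f) + 5 = 5 + √(-2 + f))
y(5)*(-149) + 3 = (5 + √(-2 + 5))*(-149) + 3 = (5 + √3)*(-149) + 3 = (-745 - 149*√3) + 3 = -742 - 149*√3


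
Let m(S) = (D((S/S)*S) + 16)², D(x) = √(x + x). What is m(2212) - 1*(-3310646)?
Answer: 3315326 + 64*√1106 ≈ 3.3175e+6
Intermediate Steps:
D(x) = √2*√x (D(x) = √(2*x) = √2*√x)
m(S) = (16 + √2*√S)² (m(S) = (√2*√((S/S)*S) + 16)² = (√2*√(1*S) + 16)² = (√2*√S + 16)² = (16 + √2*√S)²)
m(2212) - 1*(-3310646) = (16 + √2*√2212)² - 1*(-3310646) = (16 + √2*(2*√553))² + 3310646 = (16 + 2*√1106)² + 3310646 = 3310646 + (16 + 2*√1106)²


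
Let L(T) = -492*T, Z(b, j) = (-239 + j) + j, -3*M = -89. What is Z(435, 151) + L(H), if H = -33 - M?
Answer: 30895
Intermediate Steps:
M = 89/3 (M = -⅓*(-89) = 89/3 ≈ 29.667)
Z(b, j) = -239 + 2*j
H = -188/3 (H = -33 - 1*89/3 = -33 - 89/3 = -188/3 ≈ -62.667)
Z(435, 151) + L(H) = (-239 + 2*151) - 492*(-188/3) = (-239 + 302) + 30832 = 63 + 30832 = 30895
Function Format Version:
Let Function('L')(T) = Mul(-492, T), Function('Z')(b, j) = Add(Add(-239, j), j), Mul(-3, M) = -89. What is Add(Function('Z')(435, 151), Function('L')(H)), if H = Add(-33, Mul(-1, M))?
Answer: 30895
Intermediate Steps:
M = Rational(89, 3) (M = Mul(Rational(-1, 3), -89) = Rational(89, 3) ≈ 29.667)
Function('Z')(b, j) = Add(-239, Mul(2, j))
H = Rational(-188, 3) (H = Add(-33, Mul(-1, Rational(89, 3))) = Add(-33, Rational(-89, 3)) = Rational(-188, 3) ≈ -62.667)
Add(Function('Z')(435, 151), Function('L')(H)) = Add(Add(-239, Mul(2, 151)), Mul(-492, Rational(-188, 3))) = Add(Add(-239, 302), 30832) = Add(63, 30832) = 30895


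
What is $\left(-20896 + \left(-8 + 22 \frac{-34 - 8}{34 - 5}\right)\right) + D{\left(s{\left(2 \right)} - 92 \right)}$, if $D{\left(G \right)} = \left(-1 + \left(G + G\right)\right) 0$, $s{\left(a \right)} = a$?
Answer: $- \frac{607140}{29} \approx -20936.0$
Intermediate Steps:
$D{\left(G \right)} = 0$ ($D{\left(G \right)} = \left(-1 + 2 G\right) 0 = 0$)
$\left(-20896 + \left(-8 + 22 \frac{-34 - 8}{34 - 5}\right)\right) + D{\left(s{\left(2 \right)} - 92 \right)} = \left(-20896 + \left(-8 + 22 \frac{-34 - 8}{34 - 5}\right)\right) + 0 = \left(-20896 + \left(-8 + 22 \left(- \frac{42}{29}\right)\right)\right) + 0 = \left(-20896 - \frac{1156}{29}\right) + 0 = - \frac{607140}{29} + 0 = - \frac{607140}{29}$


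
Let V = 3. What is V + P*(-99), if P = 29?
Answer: -2868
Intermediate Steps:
V + P*(-99) = 3 + 29*(-99) = 3 - 2871 = -2868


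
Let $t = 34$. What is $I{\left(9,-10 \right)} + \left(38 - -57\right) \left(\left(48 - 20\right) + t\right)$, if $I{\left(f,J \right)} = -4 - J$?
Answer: $5896$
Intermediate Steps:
$I{\left(9,-10 \right)} + \left(38 - -57\right) \left(\left(48 - 20\right) + t\right) = \left(-4 - -10\right) + \left(38 - -57\right) \left(\left(48 - 20\right) + 34\right) = \left(-4 + 10\right) + \left(38 + 57\right) \left(28 + 34\right) = 6 + 95 \cdot 62 = 6 + 5890 = 5896$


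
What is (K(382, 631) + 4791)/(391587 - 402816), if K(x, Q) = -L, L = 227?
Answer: -4564/11229 ≈ -0.40645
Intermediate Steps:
K(x, Q) = -227 (K(x, Q) = -1*227 = -227)
(K(382, 631) + 4791)/(391587 - 402816) = (-227 + 4791)/(391587 - 402816) = 4564/(-11229) = 4564*(-1/11229) = -4564/11229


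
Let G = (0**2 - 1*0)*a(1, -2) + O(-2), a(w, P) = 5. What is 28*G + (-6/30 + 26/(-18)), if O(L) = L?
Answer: -2594/45 ≈ -57.644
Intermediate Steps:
G = -2 (G = (0**2 - 1*0)*5 - 2 = (0 + 0)*5 - 2 = 0*5 - 2 = 0 - 2 = -2)
28*G + (-6/30 + 26/(-18)) = 28*(-2) + (-6/30 + 26/(-18)) = -56 + (-6*1/30 + 26*(-1/18)) = -56 + (-1/5 - 13/9) = -56 - 74/45 = -2594/45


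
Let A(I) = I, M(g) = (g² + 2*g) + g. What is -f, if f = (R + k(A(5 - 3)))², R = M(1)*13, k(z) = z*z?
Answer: -3136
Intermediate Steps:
M(g) = g² + 3*g
k(z) = z²
R = 52 (R = (1*(3 + 1))*13 = (1*4)*13 = 4*13 = 52)
f = 3136 (f = (52 + (5 - 3)²)² = (52 + 2²)² = (52 + 4)² = 56² = 3136)
-f = -1*3136 = -3136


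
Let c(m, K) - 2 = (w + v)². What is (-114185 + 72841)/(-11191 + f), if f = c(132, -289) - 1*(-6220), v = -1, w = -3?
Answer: 41344/4953 ≈ 8.3473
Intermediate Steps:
c(m, K) = 18 (c(m, K) = 2 + (-3 - 1)² = 2 + (-4)² = 2 + 16 = 18)
f = 6238 (f = 18 - 1*(-6220) = 18 + 6220 = 6238)
(-114185 + 72841)/(-11191 + f) = (-114185 + 72841)/(-11191 + 6238) = -41344/(-4953) = -41344*(-1/4953) = 41344/4953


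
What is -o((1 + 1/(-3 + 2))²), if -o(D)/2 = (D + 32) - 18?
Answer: 28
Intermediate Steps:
o(D) = -28 - 2*D (o(D) = -2*((D + 32) - 18) = -2*((32 + D) - 18) = -2*(14 + D) = -28 - 2*D)
-o((1 + 1/(-3 + 2))²) = -(-28 - 2*(1 + 1/(-3 + 2))²) = -(-28 - 2*(1 + 1/(-1))²) = -(-28 - 2*(1 - 1)²) = -(-28 - 2*0²) = -(-28 - 2*0) = -(-28 + 0) = -1*(-28) = 28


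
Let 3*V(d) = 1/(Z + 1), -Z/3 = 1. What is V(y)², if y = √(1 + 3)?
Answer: 1/36 ≈ 0.027778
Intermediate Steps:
Z = -3 (Z = -3*1 = -3)
y = 2 (y = √4 = 2)
V(d) = -⅙ (V(d) = 1/(3*(-3 + 1)) = (⅓)/(-2) = (⅓)*(-½) = -⅙)
V(y)² = (-⅙)² = 1/36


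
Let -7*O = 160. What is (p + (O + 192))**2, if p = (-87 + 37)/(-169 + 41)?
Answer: 5768554401/200704 ≈ 28742.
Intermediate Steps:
O = -160/7 (O = -1/7*160 = -160/7 ≈ -22.857)
p = 25/64 (p = -50/(-128) = -50*(-1/128) = 25/64 ≈ 0.39063)
(p + (O + 192))**2 = (25/64 + (-160/7 + 192))**2 = (25/64 + 1184/7)**2 = (75951/448)**2 = 5768554401/200704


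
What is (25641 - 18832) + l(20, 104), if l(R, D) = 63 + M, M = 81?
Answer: 6953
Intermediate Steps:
l(R, D) = 144 (l(R, D) = 63 + 81 = 144)
(25641 - 18832) + l(20, 104) = (25641 - 18832) + 144 = 6809 + 144 = 6953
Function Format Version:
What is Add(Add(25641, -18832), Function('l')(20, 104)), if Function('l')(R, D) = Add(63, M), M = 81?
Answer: 6953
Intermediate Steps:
Function('l')(R, D) = 144 (Function('l')(R, D) = Add(63, 81) = 144)
Add(Add(25641, -18832), Function('l')(20, 104)) = Add(Add(25641, -18832), 144) = Add(6809, 144) = 6953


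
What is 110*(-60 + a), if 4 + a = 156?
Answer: 10120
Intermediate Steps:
a = 152 (a = -4 + 156 = 152)
110*(-60 + a) = 110*(-60 + 152) = 110*92 = 10120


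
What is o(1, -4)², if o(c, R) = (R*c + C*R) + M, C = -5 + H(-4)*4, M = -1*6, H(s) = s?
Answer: 5476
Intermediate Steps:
M = -6
C = -21 (C = -5 - 4*4 = -5 - 16 = -21)
o(c, R) = -6 - 21*R + R*c (o(c, R) = (R*c - 21*R) - 6 = (-21*R + R*c) - 6 = -6 - 21*R + R*c)
o(1, -4)² = (-6 - 21*(-4) - 4*1)² = (-6 + 84 - 4)² = 74² = 5476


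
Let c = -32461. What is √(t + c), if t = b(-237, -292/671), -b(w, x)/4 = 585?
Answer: I*√34801 ≈ 186.55*I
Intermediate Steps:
b(w, x) = -2340 (b(w, x) = -4*585 = -2340)
t = -2340
√(t + c) = √(-2340 - 32461) = √(-34801) = I*√34801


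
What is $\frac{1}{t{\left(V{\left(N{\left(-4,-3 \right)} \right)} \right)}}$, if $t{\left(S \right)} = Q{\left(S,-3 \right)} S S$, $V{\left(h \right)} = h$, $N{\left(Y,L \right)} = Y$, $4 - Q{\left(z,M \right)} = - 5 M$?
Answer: $- \frac{1}{176} \approx -0.0056818$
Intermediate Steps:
$Q{\left(z,M \right)} = 4 + 5 M$ ($Q{\left(z,M \right)} = 4 - - 5 M = 4 + 5 M$)
$t{\left(S \right)} = - 11 S^{2}$ ($t{\left(S \right)} = \left(4 + 5 \left(-3\right)\right) S S = \left(4 - 15\right) S S = - 11 S S = - 11 S^{2}$)
$\frac{1}{t{\left(V{\left(N{\left(-4,-3 \right)} \right)} \right)}} = \frac{1}{\left(-11\right) \left(-4\right)^{2}} = \frac{1}{\left(-11\right) 16} = \frac{1}{-176} = - \frac{1}{176}$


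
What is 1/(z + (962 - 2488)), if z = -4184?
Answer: -1/5710 ≈ -0.00017513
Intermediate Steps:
1/(z + (962 - 2488)) = 1/(-4184 + (962 - 2488)) = 1/(-4184 - 1526) = 1/(-5710) = -1/5710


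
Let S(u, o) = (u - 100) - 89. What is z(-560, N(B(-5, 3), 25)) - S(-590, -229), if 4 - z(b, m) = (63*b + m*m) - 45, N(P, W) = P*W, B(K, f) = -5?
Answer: 20483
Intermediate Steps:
S(u, o) = -189 + u (S(u, o) = (-100 + u) - 89 = -189 + u)
z(b, m) = 49 - m² - 63*b (z(b, m) = 4 - ((63*b + m*m) - 45) = 4 - ((63*b + m²) - 45) = 4 - ((m² + 63*b) - 45) = 4 - (-45 + m² + 63*b) = 4 + (45 - m² - 63*b) = 49 - m² - 63*b)
z(-560, N(B(-5, 3), 25)) - S(-590, -229) = (49 - (-5*25)² - 63*(-560)) - (-189 - 590) = (49 - 1*(-125)² + 35280) - 1*(-779) = (49 - 1*15625 + 35280) + 779 = (49 - 15625 + 35280) + 779 = 19704 + 779 = 20483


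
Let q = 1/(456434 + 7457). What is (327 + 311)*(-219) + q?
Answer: -64815778301/463891 ≈ -1.3972e+5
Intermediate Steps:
q = 1/463891 ≈ 2.1557e-6
(327 + 311)*(-219) + q = (327 + 311)*(-219) + 1/463891 = 638*(-219) + 1/463891 = -139722 + 1/463891 = -64815778301/463891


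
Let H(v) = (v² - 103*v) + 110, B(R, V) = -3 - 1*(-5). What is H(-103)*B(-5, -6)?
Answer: 42656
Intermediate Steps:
B(R, V) = 2 (B(R, V) = -3 + 5 = 2)
H(v) = 110 + v² - 103*v
H(-103)*B(-5, -6) = (110 + (-103)² - 103*(-103))*2 = (110 + 10609 + 10609)*2 = 21328*2 = 42656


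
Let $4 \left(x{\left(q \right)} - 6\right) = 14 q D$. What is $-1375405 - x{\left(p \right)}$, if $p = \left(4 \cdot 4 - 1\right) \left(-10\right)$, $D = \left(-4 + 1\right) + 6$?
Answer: $-1373836$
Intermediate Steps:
$D = 3$ ($D = -3 + 6 = 3$)
$p = -150$ ($p = \left(16 - 1\right) \left(-10\right) = 15 \left(-10\right) = -150$)
$x{\left(q \right)} = 6 + \frac{21 q}{2}$ ($x{\left(q \right)} = 6 + \frac{14 q 3}{4} = 6 + \frac{42 q}{4} = 6 + \frac{21 q}{2}$)
$-1375405 - x{\left(p \right)} = -1375405 - \left(6 + \frac{21}{2} \left(-150\right)\right) = -1375405 - \left(6 - 1575\right) = -1375405 - -1569 = -1375405 + 1569 = -1373836$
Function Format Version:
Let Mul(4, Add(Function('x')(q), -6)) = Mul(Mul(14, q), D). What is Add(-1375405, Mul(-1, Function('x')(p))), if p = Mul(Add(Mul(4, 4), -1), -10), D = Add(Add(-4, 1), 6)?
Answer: -1373836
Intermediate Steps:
D = 3 (D = Add(-3, 6) = 3)
p = -150 (p = Mul(Add(16, -1), -10) = Mul(15, -10) = -150)
Function('x')(q) = Add(6, Mul(Rational(21, 2), q)) (Function('x')(q) = Add(6, Mul(Rational(1, 4), Mul(Mul(14, q), 3))) = Add(6, Mul(Rational(1, 4), Mul(42, q))) = Add(6, Mul(Rational(21, 2), q)))
Add(-1375405, Mul(-1, Function('x')(p))) = Add(-1375405, Mul(-1, Add(6, Mul(Rational(21, 2), -150)))) = Add(-1375405, Mul(-1, Add(6, -1575))) = Add(-1375405, Mul(-1, -1569)) = Add(-1375405, 1569) = -1373836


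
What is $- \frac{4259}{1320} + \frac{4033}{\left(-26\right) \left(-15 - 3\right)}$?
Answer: $\frac{277529}{51480} \approx 5.391$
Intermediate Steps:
$- \frac{4259}{1320} + \frac{4033}{\left(-26\right) \left(-15 - 3\right)} = \left(-4259\right) \frac{1}{1320} + \frac{4033}{\left(-26\right) \left(-18\right)} = - \frac{4259}{1320} + \frac{4033}{468} = \frac{277529}{51480}$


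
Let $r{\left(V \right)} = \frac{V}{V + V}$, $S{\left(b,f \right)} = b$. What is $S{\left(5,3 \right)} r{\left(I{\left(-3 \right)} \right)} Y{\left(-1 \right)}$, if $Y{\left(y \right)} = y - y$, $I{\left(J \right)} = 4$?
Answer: $0$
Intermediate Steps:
$Y{\left(y \right)} = 0$
$r{\left(V \right)} = \frac{1}{2}$ ($r{\left(V \right)} = \frac{V}{2 V} = V \frac{1}{2 V} = \frac{1}{2}$)
$S{\left(5,3 \right)} r{\left(I{\left(-3 \right)} \right)} Y{\left(-1 \right)} = 5 \cdot \frac{1}{2} \cdot 0 = \frac{5}{2} \cdot 0 = 0$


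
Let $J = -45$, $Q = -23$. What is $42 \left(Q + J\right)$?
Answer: $-2856$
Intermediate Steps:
$42 \left(Q + J\right) = 42 \left(-23 - 45\right) = 42 \left(-68\right) = -2856$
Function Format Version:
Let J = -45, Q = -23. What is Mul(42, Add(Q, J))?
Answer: -2856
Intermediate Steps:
Mul(42, Add(Q, J)) = Mul(42, Add(-23, -45)) = Mul(42, -68) = -2856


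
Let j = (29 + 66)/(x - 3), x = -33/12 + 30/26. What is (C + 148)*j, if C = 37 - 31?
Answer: -760760/239 ≈ -3183.1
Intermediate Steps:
x = -83/52 (x = -33*1/12 + 30*(1/26) = -11/4 + 15/13 = -83/52 ≈ -1.5962)
j = -4940/239 (j = (29 + 66)/(-83/52 - 3) = 95/(-239/52) = 95*(-52/239) = -4940/239 ≈ -20.669)
C = 6
(C + 148)*j = (6 + 148)*(-4940/239) = 154*(-4940/239) = -760760/239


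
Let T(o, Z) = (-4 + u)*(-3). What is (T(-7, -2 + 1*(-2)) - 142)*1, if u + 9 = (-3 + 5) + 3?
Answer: -118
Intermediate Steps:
u = -4 (u = -9 + ((-3 + 5) + 3) = -9 + (2 + 3) = -9 + 5 = -4)
T(o, Z) = 24 (T(o, Z) = (-4 - 4)*(-3) = -8*(-3) = 24)
(T(-7, -2 + 1*(-2)) - 142)*1 = (24 - 142)*1 = -118*1 = -118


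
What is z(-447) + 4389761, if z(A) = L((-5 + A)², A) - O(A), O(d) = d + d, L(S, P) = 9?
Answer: 4390664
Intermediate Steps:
O(d) = 2*d
z(A) = 9 - 2*A
z(-447) + 4389761 = (9 - 2*(-447)) + 4389761 = (9 + 894) + 4389761 = 903 + 4389761 = 4390664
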